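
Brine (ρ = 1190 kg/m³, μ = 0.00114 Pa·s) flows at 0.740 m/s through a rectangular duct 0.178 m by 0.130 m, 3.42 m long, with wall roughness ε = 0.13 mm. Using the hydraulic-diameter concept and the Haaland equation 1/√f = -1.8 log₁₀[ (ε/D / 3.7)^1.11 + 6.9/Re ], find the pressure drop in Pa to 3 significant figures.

Hydraulic diameter D_h = 4A/P = 4·(0.178·0.13)/(2·(0.178+0.13)) = 0.09256/0.616 = 0.1503 m.
Re = ρVD_h/μ = 1190·0.74·0.1503/0.00114 = 1.161e+05.
ε/D_h = 0.00013/0.1503 = 0.000865; Haaland gives 1/√f = -1.8 log₁₀[9.32e-05+5.94e-05] = 6.869, so f = 0.02119.
ΔP = f(L/D_h)(ρV²/2) = 0.02119·3.42/0.1503·325.8 = 157.2 Pa.

ΔP ≈ 157 Pa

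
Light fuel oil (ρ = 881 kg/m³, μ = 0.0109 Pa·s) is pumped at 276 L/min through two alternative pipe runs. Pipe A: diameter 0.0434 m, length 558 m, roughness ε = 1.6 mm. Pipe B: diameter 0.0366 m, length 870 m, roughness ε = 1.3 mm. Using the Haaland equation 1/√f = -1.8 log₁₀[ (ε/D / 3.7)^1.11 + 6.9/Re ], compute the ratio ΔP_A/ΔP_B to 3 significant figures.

Pipe A: V = Q/A = 0.0046/0.001479 = 3.109 m/s; Re = 1.091e+04; ε/D = 0.0369; Haaland → f = 0.06505; ΔP_A = f(L/D)(ρV²/2) = 3.562e+06 Pa.
Pipe B: V = Q/A = 0.0046/0.001052 = 4.372 m/s; Re = 1.293e+04; ε/D = 0.0355; Haaland → f = 0.0637; ΔP_B = f(L/D)(ρV²/2) = 1.275e+07 Pa.
ΔP_A/ΔP_B = 3.562e+06/1.275e+07 = 0.279.

ΔP_A/ΔP_B ≈ 0.279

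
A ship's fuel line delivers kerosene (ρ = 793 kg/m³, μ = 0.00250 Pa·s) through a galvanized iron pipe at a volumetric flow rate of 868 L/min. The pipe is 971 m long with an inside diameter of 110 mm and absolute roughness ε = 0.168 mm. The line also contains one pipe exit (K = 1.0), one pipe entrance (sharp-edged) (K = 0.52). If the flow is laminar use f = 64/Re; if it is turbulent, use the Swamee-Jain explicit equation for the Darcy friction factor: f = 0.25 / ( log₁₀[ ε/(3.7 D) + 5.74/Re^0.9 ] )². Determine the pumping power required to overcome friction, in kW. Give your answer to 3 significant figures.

P ≈ 3.01 kW

Q = 868 L/min = 868/60000 = 0.01447 m³/s.
Cross-sectional area A = πD²/4 = π(0.11)²/4 = 0.009503 m²; mean velocity V = Q/A = 0.01447/0.009503 = 1.522 m/s.
Reynolds number Re = ρVD/μ = 793 · 1.522 · 0.11 / 0.0025 = 5.312e+04.
Re > 4000 → turbulent. Relative roughness ε/D = 0.000168/0.11 = 0.00153. Swamee-Jain: f = 0.25/(log₁₀[0.00153/3.7 + 5.74/5.312e+04^0.9])² = 0.25/(log₁₀[0.000413 + 0.000321])² = 0.25/(-3.135)² = 0.02544.
Total minor-loss coefficient ΣK = 1·1 + 1·0.52 = 1.52.
ΔP = [f·L/D + ΣK]·(ρV²/2) = [0.02544·971/0.11 + 1.52]·(793·1.522²/2) = [224.6 + 1.52]·918.8 = 2.078e+05 Pa.
Pumping power P = QΔP = 0.01447·2.078e+05 = 3006 W = 3.01 kW.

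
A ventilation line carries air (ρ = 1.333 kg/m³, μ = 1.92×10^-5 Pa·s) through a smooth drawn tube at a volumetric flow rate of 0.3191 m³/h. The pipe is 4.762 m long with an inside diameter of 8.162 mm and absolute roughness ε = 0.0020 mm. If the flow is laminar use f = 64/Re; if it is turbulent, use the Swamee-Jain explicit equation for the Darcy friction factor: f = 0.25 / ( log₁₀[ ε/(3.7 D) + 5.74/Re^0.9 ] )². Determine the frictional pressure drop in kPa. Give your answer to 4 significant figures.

ΔP ≈ 0.07440 kPa

Q = 0.3191 m³/h = 0.3191/3600 = 8.864e-05 m³/s.
Cross-sectional area A = πD²/4 = π(0.008162)²/4 = 5.232e-05 m²; mean velocity V = Q/A = 8.864e-05/5.232e-05 = 1.694 m/s.
Reynolds number Re = ρVD/μ = 1.333 · 1.694 · 0.008162 / 1.92e-05 = 960.
Re < 2300 → laminar flow, so f = 64/Re = 64/960 = 0.06667 (the turbulent correlation is not needed).
Darcy-Weisbach: ΔP = f(L/D)(ρV²/2) = 0.06667·(4.762/0.008162)·(1.333·1.694²/2) = 0.06667·583.4·1.913 = 74.4 Pa.
ΔP = 74.4 Pa = 0.07440 kPa.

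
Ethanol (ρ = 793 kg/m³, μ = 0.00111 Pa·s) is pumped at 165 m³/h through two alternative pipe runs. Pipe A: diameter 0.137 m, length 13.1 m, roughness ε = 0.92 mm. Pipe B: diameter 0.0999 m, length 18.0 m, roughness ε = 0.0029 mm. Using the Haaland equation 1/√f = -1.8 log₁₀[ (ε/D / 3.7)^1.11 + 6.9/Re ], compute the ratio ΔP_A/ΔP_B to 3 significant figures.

ΔP_A/ΔP_B ≈ 0.365

Pipe A: V = Q/A = 0.04583/0.01474 = 3.109 m/s; Re = 3.043e+05; ε/D = 0.00672; Haaland → f = 0.03358; ΔP_A = f(L/D)(ρV²/2) = 1.231e+04 Pa.
Pipe B: V = Q/A = 0.04583/0.007838 = 5.847 m/s; Re = 4.173e+05; ε/D = 2.9e-05; Haaland → f = 0.0138; ΔP_B = f(L/D)(ρV²/2) = 3.372e+04 Pa.
ΔP_A/ΔP_B = 1.231e+04/3.372e+04 = 0.365.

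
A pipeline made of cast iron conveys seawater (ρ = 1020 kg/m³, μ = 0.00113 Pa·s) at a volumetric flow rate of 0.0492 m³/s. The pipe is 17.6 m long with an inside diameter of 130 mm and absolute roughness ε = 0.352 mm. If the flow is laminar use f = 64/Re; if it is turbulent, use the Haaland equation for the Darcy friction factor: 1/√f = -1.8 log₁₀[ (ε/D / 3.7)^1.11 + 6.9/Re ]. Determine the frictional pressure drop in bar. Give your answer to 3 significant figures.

Cross-sectional area A = πD²/4 = π(0.13)²/4 = 0.01327 m²; mean velocity V = Q/A = 0.0492/0.01327 = 3.707 m/s.
Reynolds number Re = ρVD/μ = 1020 · 3.707 · 0.13 / 0.00113 = 4.35e+05.
Re > 4000 → turbulent. Relative roughness ε/D = 0.000352/0.13 = 0.00271. Haaland: 1/√f = -1.8 log₁₀[(0.00271/3.7)^1.11 + 6.9/4.35e+05] = -1.8 log₁₀[0.000331 + 1.59e-05] = 6.228, so f = 0.02578.
Darcy-Weisbach: ΔP = f(L/D)(ρV²/2) = 0.02578·(17.6/0.13)·(1020·3.707²/2) = 0.02578·135.4·7007 = 2.446e+04 Pa.
ΔP = 2.446e+04 Pa = 0.245 bar.

ΔP ≈ 0.245 bar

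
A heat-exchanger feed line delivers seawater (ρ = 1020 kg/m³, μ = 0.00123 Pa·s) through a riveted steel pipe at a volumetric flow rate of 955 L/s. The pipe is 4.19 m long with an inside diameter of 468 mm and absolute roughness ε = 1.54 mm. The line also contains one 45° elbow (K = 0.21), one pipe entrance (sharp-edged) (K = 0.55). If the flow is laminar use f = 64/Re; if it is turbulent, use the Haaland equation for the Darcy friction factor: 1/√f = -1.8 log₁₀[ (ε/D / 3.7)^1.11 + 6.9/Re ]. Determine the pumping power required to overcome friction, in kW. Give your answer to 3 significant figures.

P ≈ 15.0 kW

Q = 955 L/s = 955/1000 = 0.955 m³/s.
Cross-sectional area A = πD²/4 = π(0.468)²/4 = 0.172 m²; mean velocity V = Q/A = 0.955/0.172 = 5.552 m/s.
Reynolds number Re = ρVD/μ = 1020 · 5.552 · 0.468 / 0.00123 = 2.155e+06.
Re > 4000 → turbulent. Relative roughness ε/D = 0.00154/0.468 = 0.00329. Haaland: 1/√f = -1.8 log₁₀[(0.00329/3.7)^1.11 + 6.9/2.155e+06] = -1.8 log₁₀[0.000411 + 3.2e-06] = 6.09, so f = 0.02697.
Total minor-loss coefficient ΣK = 1·0.21 + 1·0.55 = 0.76.
ΔP = [f·L/D + ΣK]·(ρV²/2) = [0.02697·4.19/0.468 + 0.76]·(1020·5.552²/2) = [0.2414 + 0.76]·1.572e+04 = 1.574e+04 Pa.
Pumping power P = QΔP = 0.955·1.574e+04 = 15030 W = 15.0 kW.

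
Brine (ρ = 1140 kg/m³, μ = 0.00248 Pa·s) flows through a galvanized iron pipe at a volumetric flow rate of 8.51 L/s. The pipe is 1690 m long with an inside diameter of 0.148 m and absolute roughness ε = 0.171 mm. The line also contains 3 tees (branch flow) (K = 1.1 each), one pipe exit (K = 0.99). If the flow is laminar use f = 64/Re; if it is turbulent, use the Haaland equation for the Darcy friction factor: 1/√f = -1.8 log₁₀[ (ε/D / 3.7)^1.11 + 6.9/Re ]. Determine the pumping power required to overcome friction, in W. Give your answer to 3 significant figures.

Q = 8.51 L/s = 8.51/1000 = 0.00851 m³/s.
Cross-sectional area A = πD²/4 = π(0.148)²/4 = 0.0172 m²; mean velocity V = Q/A = 0.00851/0.0172 = 0.4947 m/s.
Reynolds number Re = ρVD/μ = 1140 · 0.4947 · 0.148 / 0.00248 = 3.365e+04.
Re > 4000 → turbulent. Relative roughness ε/D = 0.000171/0.148 = 0.00116. Haaland: 1/√f = -1.8 log₁₀[(0.00116/3.7)^1.11 + 6.9/3.365e+04] = -1.8 log₁₀[0.000129 + 0.000205] = 6.258, so f = 0.02553.
Total minor-loss coefficient ΣK = 3·1.1 + 1·0.99 = 4.29.
ΔP = [f·L/D + ΣK]·(ρV²/2) = [0.02553·1690/0.148 + 4.29]·(1140·0.4947²/2) = [291.5 + 4.29]·139.5 = 4.126e+04 Pa.
Pumping power P = QΔP = 0.00851·4.126e+04 = 351.1 W = 351 W.

P ≈ 351 W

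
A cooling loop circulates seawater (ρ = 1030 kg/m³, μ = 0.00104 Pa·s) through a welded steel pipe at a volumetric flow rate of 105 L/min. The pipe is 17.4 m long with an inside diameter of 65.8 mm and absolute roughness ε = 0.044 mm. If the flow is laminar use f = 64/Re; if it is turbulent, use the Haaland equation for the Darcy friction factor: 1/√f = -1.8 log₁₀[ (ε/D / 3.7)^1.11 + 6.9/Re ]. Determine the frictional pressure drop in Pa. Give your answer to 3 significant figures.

Q = 105 L/min = 105/60000 = 0.00175 m³/s.
Cross-sectional area A = πD²/4 = π(0.0658)²/4 = 0.0034 m²; mean velocity V = Q/A = 0.00175/0.0034 = 0.5146 m/s.
Reynolds number Re = ρVD/μ = 1030 · 0.5146 · 0.0658 / 0.00104 = 3.354e+04.
Re > 4000 → turbulent. Relative roughness ε/D = 4.4e-05/0.0658 = 0.000669. Haaland: 1/√f = -1.8 log₁₀[(0.000669/3.7)^1.11 + 6.9/3.354e+04] = -1.8 log₁₀[7e-05 + 0.000206] = 6.407, so f = 0.02436.
Darcy-Weisbach: ΔP = f(L/D)(ρV²/2) = 0.02436·(17.4/0.0658)·(1030·0.5146²/2) = 0.02436·264.4·136.4 = 878.6 Pa.

ΔP ≈ 879 Pa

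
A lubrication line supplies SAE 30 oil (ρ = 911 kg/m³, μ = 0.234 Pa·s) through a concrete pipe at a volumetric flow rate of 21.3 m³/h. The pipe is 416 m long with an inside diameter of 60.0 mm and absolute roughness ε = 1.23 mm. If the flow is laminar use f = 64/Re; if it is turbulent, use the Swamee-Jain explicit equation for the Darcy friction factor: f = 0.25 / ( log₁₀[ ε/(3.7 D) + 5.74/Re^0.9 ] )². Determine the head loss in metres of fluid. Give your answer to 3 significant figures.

h_f ≈ 203 m

Q = 21.3 m³/h = 21.3/3600 = 0.005917 m³/s.
Cross-sectional area A = πD²/4 = π(0.06)²/4 = 0.002827 m²; mean velocity V = Q/A = 0.005917/0.002827 = 2.093 m/s.
Reynolds number Re = ρVD/μ = 911 · 2.093 · 0.06 / 0.234 = 488.8.
Re < 2300 → laminar flow, so f = 64/Re = 64/488.8 = 0.1309 (the turbulent correlation is not needed).
Darcy-Weisbach: ΔP = f(L/D)(ρV²/2) = 0.1309·(416/0.06)·(911·2.093²/2) = 0.1309·6933·1995 = 1.811e+06 Pa.
Head loss h_f = ΔP/(ρg) = 1.811e+06/(911·9.81) = 203 m.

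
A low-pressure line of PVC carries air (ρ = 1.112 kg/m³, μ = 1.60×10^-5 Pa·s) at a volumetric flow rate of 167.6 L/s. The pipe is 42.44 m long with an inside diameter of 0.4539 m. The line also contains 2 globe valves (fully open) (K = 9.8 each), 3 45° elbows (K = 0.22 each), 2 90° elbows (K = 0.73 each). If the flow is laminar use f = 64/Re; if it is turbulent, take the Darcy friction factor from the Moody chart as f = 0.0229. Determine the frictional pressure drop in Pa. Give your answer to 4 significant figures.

Q = 167.6 L/s = 167.6/1000 = 0.1676 m³/s.
Cross-sectional area A = πD²/4 = π(0.4539)²/4 = 0.1618 m²; mean velocity V = Q/A = 0.1676/0.1618 = 1.036 m/s.
Reynolds number Re = ρVD/μ = 1.112 · 1.036 · 0.4539 / 1.6e-05 = 3.267e+04.
Re > 4000 → turbulent; use the Moody-chart value f = 0.0229.
Total minor-loss coefficient ΣK = 2·9.8 + 3·0.22 + 2·0.73 = 21.7.
ΔP = [f·L/D + ΣK]·(ρV²/2) = [0.0229·42.44/0.4539 + 21.7]·(1.112·1.036²/2) = [2.141 + 21.7]·0.5965 = 14.23 Pa.

ΔP ≈ 14.23 Pa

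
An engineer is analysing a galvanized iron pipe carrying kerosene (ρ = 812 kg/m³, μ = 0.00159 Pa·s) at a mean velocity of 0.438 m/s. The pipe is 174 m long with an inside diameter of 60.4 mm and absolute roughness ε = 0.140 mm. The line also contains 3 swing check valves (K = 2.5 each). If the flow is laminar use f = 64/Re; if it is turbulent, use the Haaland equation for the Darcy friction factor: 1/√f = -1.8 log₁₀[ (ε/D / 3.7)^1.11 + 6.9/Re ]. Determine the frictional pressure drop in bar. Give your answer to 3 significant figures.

Reynolds number Re = ρVD/μ = 812 · 0.438 · 0.0604 / 0.00159 = 1.351e+04.
Re > 4000 → turbulent. Relative roughness ε/D = 0.00014/0.0604 = 0.00232. Haaland: 1/√f = -1.8 log₁₀[(0.00232/3.7)^1.11 + 6.9/1.351e+04] = -1.8 log₁₀[0.000278 + 0.000511] = 5.585, so f = 0.03206.
Total minor-loss coefficient ΣK = 3·2.5 = 7.5.
ΔP = [f·L/D + ΣK]·(ρV²/2) = [0.03206·174/0.0604 + 7.5]·(812·0.438²/2) = [92.35 + 7.5]·77.89 = 7777 Pa.
ΔP = 7777 Pa = 0.0778 bar.

ΔP ≈ 0.0778 bar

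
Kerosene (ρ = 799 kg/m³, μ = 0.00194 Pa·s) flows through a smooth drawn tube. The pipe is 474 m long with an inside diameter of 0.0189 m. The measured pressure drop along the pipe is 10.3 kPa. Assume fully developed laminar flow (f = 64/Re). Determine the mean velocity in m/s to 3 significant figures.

For laminar flow, f = 64/Re with Re = ρVD/μ, so Darcy-Weisbach reduces to ΔP = 32μLV/D². Solving for V: V = ΔP·D²/(32μL) = 1.03e+04·(0.0189)²/(32·0.00194·474) = 0.125 m/s.
Check: Re = ρVD/μ = 799·0.125·0.0189/0.00194 = 973.3 < 2300, so the laminar assumption holds.

V ≈ 0.125 m/s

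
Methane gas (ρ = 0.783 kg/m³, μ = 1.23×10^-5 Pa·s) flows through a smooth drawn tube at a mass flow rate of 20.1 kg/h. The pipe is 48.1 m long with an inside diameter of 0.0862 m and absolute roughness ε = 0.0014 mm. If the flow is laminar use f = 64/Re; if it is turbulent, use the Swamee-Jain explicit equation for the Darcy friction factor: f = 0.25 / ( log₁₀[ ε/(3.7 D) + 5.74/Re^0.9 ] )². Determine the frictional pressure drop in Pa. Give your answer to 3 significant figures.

ΔP ≈ 11.3 Pa

ṁ = 20.1 kg/h = 20.1/3600 = 0.005583 kg/s.
A = πD²/4 = π(0.0862)²/4 = 0.005836 m²; mean velocity V = ṁ/(ρA) = 0.005583/(0.783 · 0.005836) = 1.222 m/s.
Reynolds number Re = ρVD/μ = 0.783 · 1.222 · 0.0862 / 1.23e-05 = 6705.
Re > 4000 → turbulent. Relative roughness ε/D = 1.4e-06/0.0862 = 1.62e-05. Swamee-Jain: f = 0.25/(log₁₀[1.62e-05/3.7 + 5.74/6705^0.9])² = 0.25/(log₁₀[4.39e-06 + 0.00207])² = 0.25/(-2.684)² = 0.03471.
Darcy-Weisbach: ΔP = f(L/D)(ρV²/2) = 0.03471·(48.1/0.0862)·(0.783·1.222²/2) = 0.03471·558·0.5845 = 11.32 Pa.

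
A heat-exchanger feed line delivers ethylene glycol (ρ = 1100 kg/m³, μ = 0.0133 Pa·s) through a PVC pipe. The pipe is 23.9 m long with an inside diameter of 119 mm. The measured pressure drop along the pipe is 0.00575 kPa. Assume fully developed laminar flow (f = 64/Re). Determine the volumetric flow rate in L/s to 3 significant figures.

Q ≈ 0.0890 L/s

For laminar flow, f = 64/Re with Re = ρVD/μ, so Darcy-Weisbach reduces to ΔP = 32μLV/D². Solving for V: V = ΔP·D²/(32μL) = 5.75·(0.119)²/(32·0.0133·23.9) = 0.008005 m/s.
Check: Re = ρVD/μ = 1100·0.008005·0.119/0.0133 = 78.79 < 2300, so the laminar assumption holds.
Q = V·A = 0.008005·(π/4·0.119²) = 8.903e-05 m³/s = 0.0890 L/s.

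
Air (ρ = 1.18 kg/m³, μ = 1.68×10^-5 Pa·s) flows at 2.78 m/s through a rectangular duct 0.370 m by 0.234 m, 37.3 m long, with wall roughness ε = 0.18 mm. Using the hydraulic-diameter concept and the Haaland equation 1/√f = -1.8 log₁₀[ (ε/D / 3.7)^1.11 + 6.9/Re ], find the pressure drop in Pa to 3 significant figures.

Hydraulic diameter D_h = 4A/P = 4·(0.37·0.234)/(2·(0.37+0.234)) = 0.3463/1.208 = 0.2867 m.
Re = ρVD_h/μ = 1.18·2.78·0.2867/1.68e-05 = 5.598e+04.
ε/D_h = 0.00018/0.2867 = 0.000628; Haaland gives 1/√f = -1.8 log₁₀[6.53e-05+0.000123] = 6.704, so f = 0.02225.
ΔP = f(L/D_h)(ρV²/2) = 0.02225·37.3/0.2867·4.56 = 13.2 Pa.

ΔP ≈ 13.2 Pa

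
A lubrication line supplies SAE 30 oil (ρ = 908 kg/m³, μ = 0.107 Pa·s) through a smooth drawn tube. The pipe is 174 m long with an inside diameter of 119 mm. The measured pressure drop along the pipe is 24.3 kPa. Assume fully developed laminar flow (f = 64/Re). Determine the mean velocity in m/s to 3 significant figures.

For laminar flow, f = 64/Re with Re = ρVD/μ, so Darcy-Weisbach reduces to ΔP = 32μLV/D². Solving for V: V = ΔP·D²/(32μL) = 2.43e+04·(0.119)²/(32·0.107·174) = 0.5776 m/s.
Check: Re = ρVD/μ = 908·0.5776·0.119/0.107 = 583.3 < 2300, so the laminar assumption holds.

V ≈ 0.578 m/s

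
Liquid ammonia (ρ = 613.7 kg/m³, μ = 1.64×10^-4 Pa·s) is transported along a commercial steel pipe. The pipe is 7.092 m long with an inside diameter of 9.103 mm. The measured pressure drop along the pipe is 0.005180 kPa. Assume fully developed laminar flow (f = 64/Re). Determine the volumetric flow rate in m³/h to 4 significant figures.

Q ≈ 0.002702 m³/h

For laminar flow, f = 64/Re with Re = ρVD/μ, so Darcy-Weisbach reduces to ΔP = 32μLV/D². Solving for V: V = ΔP·D²/(32μL) = 5.18·(0.009103)²/(32·0.000164·7.092) = 0.01153 m/s.
Check: Re = ρVD/μ = 613.7·0.01153·0.009103/0.000164 = 392.9 < 2300, so the laminar assumption holds.
Q = V·A = 0.01153·(π/4·0.009103²) = 7.506e-07 m³/s = 0.002702 m³/h.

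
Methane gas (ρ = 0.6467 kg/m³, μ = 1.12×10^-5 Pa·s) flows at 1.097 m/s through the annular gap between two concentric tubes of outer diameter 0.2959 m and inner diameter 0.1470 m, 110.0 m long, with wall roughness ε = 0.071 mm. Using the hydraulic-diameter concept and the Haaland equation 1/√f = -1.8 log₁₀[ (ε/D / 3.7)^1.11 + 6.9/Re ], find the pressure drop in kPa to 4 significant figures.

ΔP ≈ 0.009185 kPa

Hydraulic diameter D_h = 4A/P = D_o - D_i = 0.2959 - 0.147 = 0.1489 m.
Re = ρVD_h/μ = 0.6467·1.097·0.1489/1.12e-05 = 9432.
ε/D_h = 7.1e-05/0.1489 = 0.000477; Haaland gives 1/√f = -1.8 log₁₀[4.81e-05+0.000732] = 5.595, so f = 0.03195.
ΔP = f(L/D_h)(ρV²/2) = 0.03195·110/0.1489·0.3891 = 9.185 Pa.
ΔP = 0.009185 kPa.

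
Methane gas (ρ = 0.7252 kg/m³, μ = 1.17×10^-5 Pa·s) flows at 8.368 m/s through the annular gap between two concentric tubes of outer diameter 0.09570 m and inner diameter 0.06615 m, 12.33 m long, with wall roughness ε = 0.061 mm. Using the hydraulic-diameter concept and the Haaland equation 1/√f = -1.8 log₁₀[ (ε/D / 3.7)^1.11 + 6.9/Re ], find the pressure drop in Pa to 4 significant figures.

ΔP ≈ 327.9 Pa

Hydraulic diameter D_h = 4A/P = D_o - D_i = 0.0957 - 0.06615 = 0.02955 m.
Re = ρVD_h/μ = 0.7252·8.368·0.02955/1.17e-05 = 1.533e+04.
ε/D_h = 6.1e-05/0.02955 = 0.00206; Haaland gives 1/√f = -1.8 log₁₀[0.000245+0.00045] = 5.685, so f = 0.03095.
ΔP = f(L/D_h)(ρV²/2) = 0.03095·12.33/0.02955·25.39 = 327.9 Pa.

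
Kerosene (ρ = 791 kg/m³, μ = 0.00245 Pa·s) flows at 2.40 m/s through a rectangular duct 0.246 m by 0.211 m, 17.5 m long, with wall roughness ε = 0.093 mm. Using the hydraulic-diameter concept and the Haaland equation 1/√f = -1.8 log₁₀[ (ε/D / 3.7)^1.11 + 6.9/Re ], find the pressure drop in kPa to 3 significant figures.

ΔP ≈ 3.23 kPa

Hydraulic diameter D_h = 4A/P = 4·(0.246·0.211)/(2·(0.246+0.211)) = 0.2076/0.914 = 0.2272 m.
Re = ρVD_h/μ = 791·2.4·0.2272/0.00245 = 1.76e+05.
ε/D_h = 9.3e-05/0.2272 = 0.000409; Haaland gives 1/√f = -1.8 log₁₀[4.06e-05+3.92e-05] = 7.376, so f = 0.01838.
ΔP = f(L/D_h)(ρV²/2) = 0.01838·17.5/0.2272·2278 = 3226 Pa.
ΔP = 3.23 kPa.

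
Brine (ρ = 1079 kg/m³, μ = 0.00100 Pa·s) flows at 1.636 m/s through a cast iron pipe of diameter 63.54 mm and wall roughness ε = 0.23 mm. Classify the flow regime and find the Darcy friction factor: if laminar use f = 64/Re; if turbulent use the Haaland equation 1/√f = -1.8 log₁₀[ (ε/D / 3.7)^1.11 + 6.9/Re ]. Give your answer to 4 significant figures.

f ≈ 0.02859

Re = ρVD/μ = 1079·1.636·0.06354/0.001 = 1.122e+05.
Re > 4000 → turbulent. ε/D = 0.00023/0.06354 = 0.00362; Haaland: 1/√f = -1.8 log₁₀[0.000456 + 6.15e-05] = 5.914, so f = 0.02859.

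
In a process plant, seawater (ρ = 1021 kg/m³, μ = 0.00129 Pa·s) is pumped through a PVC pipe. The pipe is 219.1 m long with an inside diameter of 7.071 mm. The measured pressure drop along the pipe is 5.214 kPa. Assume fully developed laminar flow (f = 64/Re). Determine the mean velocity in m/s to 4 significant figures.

V ≈ 0.02882 m/s

For laminar flow, f = 64/Re with Re = ρVD/μ, so Darcy-Weisbach reduces to ΔP = 32μLV/D². Solving for V: V = ΔP·D²/(32μL) = 5214·(0.007071)²/(32·0.00129·219.1) = 0.02882 m/s.
Check: Re = ρVD/μ = 1021·0.02882·0.007071/0.00129 = 161.3 < 2300, so the laminar assumption holds.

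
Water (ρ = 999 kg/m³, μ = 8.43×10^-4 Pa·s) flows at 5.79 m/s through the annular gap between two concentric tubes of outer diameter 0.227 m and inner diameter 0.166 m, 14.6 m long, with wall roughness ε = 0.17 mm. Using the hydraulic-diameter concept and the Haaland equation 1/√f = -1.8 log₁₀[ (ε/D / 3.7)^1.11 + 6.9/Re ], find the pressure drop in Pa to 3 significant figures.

Hydraulic diameter D_h = 4A/P = D_o - D_i = 0.227 - 0.166 = 0.061 m.
Re = ρVD_h/μ = 999·5.79·0.061/0.000843 = 4.185e+05.
ε/D_h = 0.00017/0.061 = 0.00279; Haaland gives 1/√f = -1.8 log₁₀[0.000341+1.65e-05] = 6.203, so f = 0.02599.
ΔP = f(L/D_h)(ρV²/2) = 0.02599·14.6/0.061·1.675e+04 = 1.042e+05 Pa.

ΔP ≈ 104000 Pa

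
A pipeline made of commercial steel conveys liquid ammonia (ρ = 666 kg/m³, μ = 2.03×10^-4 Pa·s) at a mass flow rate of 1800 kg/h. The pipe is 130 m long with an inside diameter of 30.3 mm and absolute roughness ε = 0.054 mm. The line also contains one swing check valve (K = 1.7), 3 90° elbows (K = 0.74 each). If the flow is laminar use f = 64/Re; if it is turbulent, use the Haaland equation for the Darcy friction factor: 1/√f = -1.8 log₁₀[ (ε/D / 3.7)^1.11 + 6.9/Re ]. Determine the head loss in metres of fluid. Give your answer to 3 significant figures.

ṁ = 1800 kg/h = 1800/3600 = 0.5 kg/s.
A = πD²/4 = π(0.0303)²/4 = 0.0007211 m²; mean velocity V = ṁ/(ρA) = 0.5/(666 · 0.0007211) = 1.041 m/s.
Reynolds number Re = ρVD/μ = 666 · 1.041 · 0.0303 / 0.000203 = 1.035e+05.
Re > 4000 → turbulent. Relative roughness ε/D = 5.4e-05/0.0303 = 0.00178. Haaland: 1/√f = -1.8 log₁₀[(0.00178/3.7)^1.11 + 6.9/1.035e+05] = -1.8 log₁₀[0.000208 + 6.67e-05] = 6.41, so f = 0.02433.
Total minor-loss coefficient ΣK = 1·1.7 + 3·0.74 = 3.92.
ΔP = [f·L/D + ΣK]·(ρV²/2) = [0.02433·130/0.0303 + 3.92]·(666·1.041²/2) = [104.4 + 3.92]·361 = 3.91e+04 Pa.
Head loss h_f = ΔP/(ρg) = 3.91e+04/(666·9.81) = 5.99 m.

h_f ≈ 5.99 m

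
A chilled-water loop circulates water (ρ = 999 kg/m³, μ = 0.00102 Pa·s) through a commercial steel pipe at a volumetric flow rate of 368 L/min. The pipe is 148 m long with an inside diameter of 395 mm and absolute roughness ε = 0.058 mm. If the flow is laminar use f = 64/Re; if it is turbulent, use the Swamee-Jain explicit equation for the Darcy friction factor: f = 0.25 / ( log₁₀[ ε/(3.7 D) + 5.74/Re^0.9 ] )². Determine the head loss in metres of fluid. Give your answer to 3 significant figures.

h_f ≈ 0.00126 m

Q = 368 L/min = 368/60000 = 0.006133 m³/s.
Cross-sectional area A = πD²/4 = π(0.395)²/4 = 0.1225 m²; mean velocity V = Q/A = 0.006133/0.1225 = 0.05005 m/s.
Reynolds number Re = ρVD/μ = 999 · 0.05005 · 0.395 / 0.00102 = 1.936e+04.
Re > 4000 → turbulent. Relative roughness ε/D = 5.8e-05/0.395 = 0.000147. Swamee-Jain: f = 0.25/(log₁₀[0.000147/3.7 + 5.74/1.936e+04^0.9])² = 0.25/(log₁₀[3.97e-05 + 0.000795])² = 0.25/(-3.078)² = 0.02638.
Darcy-Weisbach: ΔP = f(L/D)(ρV²/2) = 0.02638·(148/0.395)·(999·0.05005²/2) = 0.02638·374.7·1.251 = 12.37 Pa.
Head loss h_f = ΔP/(ρg) = 12.37/(999·9.81) = 0.00126 m.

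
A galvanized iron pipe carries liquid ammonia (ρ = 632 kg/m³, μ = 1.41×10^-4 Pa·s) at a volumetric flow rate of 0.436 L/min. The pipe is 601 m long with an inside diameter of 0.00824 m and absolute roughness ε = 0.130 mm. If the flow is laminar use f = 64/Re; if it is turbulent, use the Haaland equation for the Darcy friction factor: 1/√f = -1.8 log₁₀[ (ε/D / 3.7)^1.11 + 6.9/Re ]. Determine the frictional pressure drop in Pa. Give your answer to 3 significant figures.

Q = 0.436 L/min = 0.436/60000 = 7.267e-06 m³/s.
Cross-sectional area A = πD²/4 = π(0.00824)²/4 = 5.333e-05 m²; mean velocity V = Q/A = 7.267e-06/5.333e-05 = 0.1363 m/s.
Reynolds number Re = ρVD/μ = 632 · 0.1363 · 0.00824 / 0.000141 = 5033.
Re > 4000 → turbulent. Relative roughness ε/D = 0.00013/0.00824 = 0.0158. Haaland: 1/√f = -1.8 log₁₀[(0.0158/3.7)^1.11 + 6.9/5033] = -1.8 log₁₀[0.00234 + 0.00137] = 4.375, so f = 0.05224.
Darcy-Weisbach: ΔP = f(L/D)(ρV²/2) = 0.05224·(601/0.00824)·(632·0.1363²/2) = 0.05224·7.294e+04·5.868 = 2.236e+04 Pa.

ΔP ≈ 22400 Pa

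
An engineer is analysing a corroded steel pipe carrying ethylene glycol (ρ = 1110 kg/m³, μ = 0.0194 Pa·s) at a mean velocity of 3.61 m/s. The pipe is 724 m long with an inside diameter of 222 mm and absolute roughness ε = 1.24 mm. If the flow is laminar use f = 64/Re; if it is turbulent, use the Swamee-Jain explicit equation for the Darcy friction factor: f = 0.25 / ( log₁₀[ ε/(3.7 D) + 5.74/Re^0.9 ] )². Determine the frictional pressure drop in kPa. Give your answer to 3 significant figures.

ΔP ≈ 793 kPa

Reynolds number Re = ρVD/μ = 1110 · 3.61 · 0.222 / 0.0194 = 4.585e+04.
Re > 4000 → turbulent. Relative roughness ε/D = 0.00124/0.222 = 0.00559. Swamee-Jain: f = 0.25/(log₁₀[0.00559/3.7 + 5.74/4.585e+04^0.9])² = 0.25/(log₁₀[0.00151 + 0.000366])² = 0.25/(-2.727)² = 0.03362.
Darcy-Weisbach: ΔP = f(L/D)(ρV²/2) = 0.03362·(724/0.222)·(1110·3.61²/2) = 0.03362·3261·7233 = 7.931e+05 Pa.
ΔP = 7.931e+05 Pa = 793 kPa.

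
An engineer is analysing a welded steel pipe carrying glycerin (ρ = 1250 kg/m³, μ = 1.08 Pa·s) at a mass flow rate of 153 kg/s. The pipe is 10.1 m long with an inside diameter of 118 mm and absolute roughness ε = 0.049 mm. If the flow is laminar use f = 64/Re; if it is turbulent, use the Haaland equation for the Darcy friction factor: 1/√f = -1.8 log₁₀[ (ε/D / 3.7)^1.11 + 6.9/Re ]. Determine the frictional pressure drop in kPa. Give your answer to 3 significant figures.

A = πD²/4 = π(0.118)²/4 = 0.01094 m²; mean velocity V = ṁ/(ρA) = 153/(1250 · 0.01094) = 11.19 m/s.
Reynolds number Re = ρVD/μ = 1250 · 11.19 · 0.118 / 1.08 = 1529.
Re < 2300 → laminar flow, so f = 64/Re = 64/1529 = 0.04187 (the turbulent correlation is not needed).
Darcy-Weisbach: ΔP = f(L/D)(ρV²/2) = 0.04187·(10.1/0.118)·(1250·11.19²/2) = 0.04187·85.59·7.83e+04 = 2.806e+05 Pa.
ΔP = 2.806e+05 Pa = 281 kPa.

ΔP ≈ 281 kPa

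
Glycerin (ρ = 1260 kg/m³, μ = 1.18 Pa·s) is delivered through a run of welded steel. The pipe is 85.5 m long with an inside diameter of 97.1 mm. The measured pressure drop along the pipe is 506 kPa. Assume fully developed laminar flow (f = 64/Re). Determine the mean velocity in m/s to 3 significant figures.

V ≈ 1.48 m/s

For laminar flow, f = 64/Re with Re = ρVD/μ, so Darcy-Weisbach reduces to ΔP = 32μLV/D². Solving for V: V = ΔP·D²/(32μL) = 5.06e+05·(0.0971)²/(32·1.18·85.5) = 1.478 m/s.
Check: Re = ρVD/μ = 1260·1.478·0.0971/1.18 = 153.2 < 2300, so the laminar assumption holds.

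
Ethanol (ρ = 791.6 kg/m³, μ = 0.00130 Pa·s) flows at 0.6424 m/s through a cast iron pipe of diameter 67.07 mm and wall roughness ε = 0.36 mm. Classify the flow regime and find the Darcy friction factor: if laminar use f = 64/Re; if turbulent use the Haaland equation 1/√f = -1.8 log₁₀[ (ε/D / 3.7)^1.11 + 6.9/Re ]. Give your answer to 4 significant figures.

Re = ρVD/μ = 791.6·0.6424·0.06707/0.0013 = 2.624e+04.
Re > 4000 → turbulent. ε/D = 0.00036/0.06707 = 0.00537; Haaland: 1/√f = -1.8 log₁₀[0.000707 + 0.000263] = 5.424, so f = 0.03399.

f ≈ 0.03399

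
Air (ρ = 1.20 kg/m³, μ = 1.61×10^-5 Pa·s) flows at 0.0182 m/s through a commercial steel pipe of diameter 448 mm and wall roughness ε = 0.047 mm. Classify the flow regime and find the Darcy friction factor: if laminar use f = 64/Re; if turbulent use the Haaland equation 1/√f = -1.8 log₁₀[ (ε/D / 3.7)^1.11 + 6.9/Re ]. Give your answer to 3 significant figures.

Re = ρVD/μ = 1.2·0.0182·0.448/1.61e-05 = 607.7.
Re < 2300 → laminar, so f = 64/Re = 0.1053 (roughness is irrelevant in laminar flow).

f ≈ 0.105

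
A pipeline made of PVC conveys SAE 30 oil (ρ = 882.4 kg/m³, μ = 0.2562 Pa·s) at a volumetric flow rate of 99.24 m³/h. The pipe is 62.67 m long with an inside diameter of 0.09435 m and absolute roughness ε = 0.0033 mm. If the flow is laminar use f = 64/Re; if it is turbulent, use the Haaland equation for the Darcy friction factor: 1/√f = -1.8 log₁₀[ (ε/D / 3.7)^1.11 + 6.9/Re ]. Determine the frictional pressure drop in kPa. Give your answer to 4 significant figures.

Q = 99.24 m³/h = 99.24/3600 = 0.02757 m³/s.
Cross-sectional area A = πD²/4 = π(0.09435)²/4 = 0.006992 m²; mean velocity V = Q/A = 0.02757/0.006992 = 3.943 m/s.
Reynolds number Re = ρVD/μ = 882.4 · 3.943 · 0.09435 / 0.256 = 1281.
Re < 2300 → laminar flow, so f = 64/Re = 64/1281 = 0.04995 (the turbulent correlation is not needed).
Darcy-Weisbach: ΔP = f(L/D)(ρV²/2) = 0.04995·(62.67/0.09435)·(882.4·3.943²/2) = 0.04995·664.2·6859 = 2.276e+05 Pa.
ΔP = 2.276e+05 Pa = 227.6 kPa.

ΔP ≈ 227.6 kPa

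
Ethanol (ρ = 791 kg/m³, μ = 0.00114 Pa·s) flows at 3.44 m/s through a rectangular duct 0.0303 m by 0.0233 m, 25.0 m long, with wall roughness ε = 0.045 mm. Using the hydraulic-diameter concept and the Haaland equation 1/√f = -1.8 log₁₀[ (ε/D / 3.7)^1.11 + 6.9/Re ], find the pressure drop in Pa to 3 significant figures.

Hydraulic diameter D_h = 4A/P = 4·(0.0303·0.0233)/(2·(0.0303+0.0233)) = 0.002824/0.1072 = 0.02634 m.
Re = ρVD_h/μ = 791·3.44·0.02634/0.00114 = 6.288e+04.
ε/D_h = 4.5e-05/0.02634 = 0.00171; Haaland gives 1/√f = -1.8 log₁₀[0.000198+0.00011] = 6.32, so f = 0.02503.
ΔP = f(L/D_h)(ρV²/2) = 0.02503·25/0.02634·4680 = 1.112e+05 Pa.

ΔP ≈ 111000 Pa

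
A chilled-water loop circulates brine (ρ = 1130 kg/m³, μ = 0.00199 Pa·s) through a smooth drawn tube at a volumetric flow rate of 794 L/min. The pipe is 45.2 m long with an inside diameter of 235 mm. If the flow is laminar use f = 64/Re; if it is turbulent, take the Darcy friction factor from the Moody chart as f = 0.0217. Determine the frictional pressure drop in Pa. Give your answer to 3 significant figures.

ΔP ≈ 220 Pa

Q = 794 L/min = 794/60000 = 0.01323 m³/s.
Cross-sectional area A = πD²/4 = π(0.235)²/4 = 0.04337 m²; mean velocity V = Q/A = 0.01323/0.04337 = 0.3051 m/s.
Reynolds number Re = ρVD/μ = 1130 · 0.3051 · 0.235 / 0.00199 = 4.071e+04.
Re > 4000 → turbulent; use the Moody-chart value f = 0.0217.
Darcy-Weisbach: ΔP = f(L/D)(ρV²/2) = 0.0217·(45.2/0.235)·(1130·0.3051²/2) = 0.0217·192.3·52.59 = 219.5 Pa.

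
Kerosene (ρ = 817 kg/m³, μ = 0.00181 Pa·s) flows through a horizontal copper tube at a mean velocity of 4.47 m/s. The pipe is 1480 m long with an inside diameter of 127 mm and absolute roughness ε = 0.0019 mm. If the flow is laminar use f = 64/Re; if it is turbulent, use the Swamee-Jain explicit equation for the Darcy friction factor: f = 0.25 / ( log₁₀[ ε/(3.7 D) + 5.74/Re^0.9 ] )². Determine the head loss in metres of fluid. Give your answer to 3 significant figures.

Reynolds number Re = ρVD/μ = 817 · 4.47 · 0.127 / 0.00181 = 2.562e+05.
Re > 4000 → turbulent. Relative roughness ε/D = 1.9e-06/0.127 = 1.5e-05. Swamee-Jain: f = 0.25/(log₁₀[1.5e-05/3.7 + 5.74/2.562e+05^0.9])² = 0.25/(log₁₀[4.04e-06 + 7.78e-05])² = 0.25/(-4.087)² = 0.01497.
Darcy-Weisbach: ΔP = f(L/D)(ρV²/2) = 0.01497·(1480/0.127)·(817·4.47²/2) = 0.01497·1.165e+04·8162 = 1.424e+06 Pa.
Head loss h_f = ΔP/(ρg) = 1.424e+06/(817·9.81) = 178 m.

h_f ≈ 178 m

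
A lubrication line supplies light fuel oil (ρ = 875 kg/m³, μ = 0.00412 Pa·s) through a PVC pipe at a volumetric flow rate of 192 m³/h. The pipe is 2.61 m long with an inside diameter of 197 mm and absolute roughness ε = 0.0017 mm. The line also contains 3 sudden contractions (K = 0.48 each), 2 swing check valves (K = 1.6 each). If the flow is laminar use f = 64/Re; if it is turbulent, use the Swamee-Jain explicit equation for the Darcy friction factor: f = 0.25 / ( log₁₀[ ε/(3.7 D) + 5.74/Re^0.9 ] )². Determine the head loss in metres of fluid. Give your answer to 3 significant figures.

h_f ≈ 0.764 m

Q = 192 m³/h = 192/3600 = 0.05333 m³/s.
Cross-sectional area A = πD²/4 = π(0.197)²/4 = 0.03048 m²; mean velocity V = Q/A = 0.05333/0.03048 = 1.75 m/s.
Reynolds number Re = ρVD/μ = 875 · 1.75 · 0.197 / 0.00412 = 7.321e+04.
Re > 4000 → turbulent. Relative roughness ε/D = 1.7e-06/0.197 = 8.63e-06. Swamee-Jain: f = 0.25/(log₁₀[8.63e-06/3.7 + 5.74/7.321e+04^0.9])² = 0.25/(log₁₀[2.33e-06 + 0.00024])² = 0.25/(-3.615)² = 0.01913.
Total minor-loss coefficient ΣK = 3·0.48 + 2·1.6 = 4.64.
ΔP = [f·L/D + ΣK]·(ρV²/2) = [0.01913·2.61/0.197 + 4.64]·(875·1.75²/2) = [0.2535 + 4.64]·1339 = 6555 Pa.
Head loss h_f = ΔP/(ρg) = 6555/(875·9.81) = 0.764 m.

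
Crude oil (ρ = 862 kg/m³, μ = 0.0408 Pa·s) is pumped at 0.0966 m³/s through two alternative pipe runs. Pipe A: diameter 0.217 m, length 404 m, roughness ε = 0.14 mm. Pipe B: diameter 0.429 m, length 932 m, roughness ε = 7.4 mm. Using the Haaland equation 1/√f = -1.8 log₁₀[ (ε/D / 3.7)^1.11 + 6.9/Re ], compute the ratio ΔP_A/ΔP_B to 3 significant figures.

Pipe A: V = Q/A = 0.0966/0.03698 = 2.612 m/s; Re = 1.197e+04; ε/D = 0.000645; Haaland → f = 0.0303; ΔP_A = f(L/D)(ρV²/2) = 1.659e+05 Pa.
Pipe B: V = Q/A = 0.0966/0.1445 = 0.6683 m/s; Re = 6057; ε/D = 0.0172; Haaland → f = 0.0523; ΔP_B = f(L/D)(ρV²/2) = 2.187e+04 Pa.
ΔP_A/ΔP_B = 1.659e+05/2.187e+04 = 7.58.

ΔP_A/ΔP_B ≈ 7.58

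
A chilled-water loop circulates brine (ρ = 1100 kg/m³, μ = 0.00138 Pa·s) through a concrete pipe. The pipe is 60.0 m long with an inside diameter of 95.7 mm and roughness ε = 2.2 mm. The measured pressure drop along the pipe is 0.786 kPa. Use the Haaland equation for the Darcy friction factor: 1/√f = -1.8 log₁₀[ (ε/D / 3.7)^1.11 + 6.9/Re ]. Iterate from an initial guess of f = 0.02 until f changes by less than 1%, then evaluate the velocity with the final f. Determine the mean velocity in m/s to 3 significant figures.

Rearranging Darcy-Weisbach: V = √(2·ΔP·D/(f·L·ρ)). With ε/D = 0.0022/0.0957 = 0.023, iterate starting from f = 0.02:
  f = 0.02 → V = √(2·786·0.0957/(0.02·60·1100)) = 0.3376 m/s; Re = ρVD/μ = 2.575e+04; f → 0.0528
  f = 0.0528 → V = 0.2078 m/s; Re = 1.585e+04; f → 0.05362
  f = 0.05362 → V = 0.2062 m/s; Re = 1.573e+04; f → 0.05363
Converged (Δf/f < 1%). With the final f = 0.05363: V = √(2·786·0.0957/(0.05363·60·1100)) = 0.2062 m/s.

V ≈ 0.206 m/s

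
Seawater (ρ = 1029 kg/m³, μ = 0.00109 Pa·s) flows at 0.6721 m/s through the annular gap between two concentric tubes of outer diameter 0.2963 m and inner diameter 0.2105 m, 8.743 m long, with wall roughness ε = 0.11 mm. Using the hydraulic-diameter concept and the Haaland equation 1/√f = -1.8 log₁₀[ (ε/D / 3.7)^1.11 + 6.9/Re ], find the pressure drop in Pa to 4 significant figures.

ΔP ≈ 574.5 Pa

Hydraulic diameter D_h = 4A/P = D_o - D_i = 0.2963 - 0.2105 = 0.0858 m.
Re = ρVD_h/μ = 1029·0.6721·0.0858/0.00109 = 5.444e+04.
ε/D_h = 0.00011/0.0858 = 0.00128; Haaland gives 1/√f = -1.8 log₁₀[0.000144+0.000127] = 6.421, so f = 0.02426.
ΔP = f(L/D_h)(ρV²/2) = 0.02426·8.743/0.0858·232.4 = 574.5 Pa.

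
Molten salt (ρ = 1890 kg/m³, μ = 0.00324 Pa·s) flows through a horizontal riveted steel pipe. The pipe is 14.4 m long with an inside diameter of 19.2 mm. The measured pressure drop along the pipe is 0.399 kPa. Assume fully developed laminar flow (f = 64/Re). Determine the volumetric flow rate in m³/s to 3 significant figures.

Q ≈ 2.85×10^-5 m³/s

For laminar flow, f = 64/Re with Re = ρVD/μ, so Darcy-Weisbach reduces to ΔP = 32μLV/D². Solving for V: V = ΔP·D²/(32μL) = 399·(0.0192)²/(32·0.00324·14.4) = 0.09852 m/s.
Check: Re = ρVD/μ = 1890·0.09852·0.0192/0.00324 = 1103 < 2300, so the laminar assumption holds.
Q = V·A = 0.09852·(π/4·0.0192²) = 2.852e-05 m³/s = 2.85×10^-5 m³/s.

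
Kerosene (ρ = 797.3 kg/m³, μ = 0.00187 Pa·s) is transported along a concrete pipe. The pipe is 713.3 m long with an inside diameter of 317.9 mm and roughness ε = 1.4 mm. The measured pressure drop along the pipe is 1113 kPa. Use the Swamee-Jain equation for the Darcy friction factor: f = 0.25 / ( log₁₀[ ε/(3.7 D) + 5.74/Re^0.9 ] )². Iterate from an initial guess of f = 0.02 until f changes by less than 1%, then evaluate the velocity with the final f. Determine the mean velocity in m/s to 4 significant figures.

Rearranging Darcy-Weisbach: V = √(2·ΔP·D/(f·L·ρ)). With ε/D = 0.0014/0.3179 = 0.0044, iterate starting from f = 0.02:
  f = 0.02 → V = √(2·1.113e+06·0.3179/(0.02·713.3·797.3)) = 7.888 m/s; Re = ρVD/μ = 1.069e+06; f → 0.02939
  f = 0.02939 → V = 6.507 m/s; Re = 8.819e+05; f → 0.02942
Converged (Δf/f < 1%). With the final f = 0.02942: V = √(2·1.113e+06·0.3179/(0.02942·713.3·797.3)) = 6.504 m/s.

V ≈ 6.504 m/s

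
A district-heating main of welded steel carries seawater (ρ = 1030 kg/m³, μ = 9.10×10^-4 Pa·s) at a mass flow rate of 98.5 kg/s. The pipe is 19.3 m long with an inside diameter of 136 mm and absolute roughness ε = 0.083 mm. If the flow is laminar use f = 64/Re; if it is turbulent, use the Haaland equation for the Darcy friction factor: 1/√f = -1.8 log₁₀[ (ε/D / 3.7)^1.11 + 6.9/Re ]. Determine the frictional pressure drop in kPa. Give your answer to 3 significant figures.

A = πD²/4 = π(0.136)²/4 = 0.01453 m²; mean velocity V = ṁ/(ρA) = 98.5/(1030 · 0.01453) = 6.583 m/s.
Reynolds number Re = ρVD/μ = 1030 · 6.583 · 0.136 / 0.00091 = 1.013e+06.
Re > 4000 → turbulent. Relative roughness ε/D = 8.3e-05/0.136 = 0.00061. Haaland: 1/√f = -1.8 log₁₀[(0.00061/3.7)^1.11 + 6.9/1.013e+06] = -1.8 log₁₀[6.33e-05 + 6.81e-06] = 7.478, so f = 0.01788.
Darcy-Weisbach: ΔP = f(L/D)(ρV²/2) = 0.01788·(19.3/0.136)·(1030·6.583²/2) = 0.01788·141.9·2.232e+04 = 5.664e+04 Pa.
ΔP = 5.664e+04 Pa = 56.6 kPa.

ΔP ≈ 56.6 kPa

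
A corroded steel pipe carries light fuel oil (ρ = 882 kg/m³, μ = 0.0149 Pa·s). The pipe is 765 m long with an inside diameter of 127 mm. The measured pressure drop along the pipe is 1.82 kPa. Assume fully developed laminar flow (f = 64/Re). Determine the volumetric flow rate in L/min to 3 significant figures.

For laminar flow, f = 64/Re with Re = ρVD/μ, so Darcy-Weisbach reduces to ΔP = 32μLV/D². Solving for V: V = ΔP·D²/(32μL) = 1820·(0.127)²/(32·0.0149·765) = 0.08048 m/s.
Check: Re = ρVD/μ = 882·0.08048·0.127/0.0149 = 605 < 2300, so the laminar assumption holds.
Q = V·A = 0.08048·(π/4·0.127²) = 0.001019 m³/s = 61.2 L/min.

Q ≈ 61.2 L/min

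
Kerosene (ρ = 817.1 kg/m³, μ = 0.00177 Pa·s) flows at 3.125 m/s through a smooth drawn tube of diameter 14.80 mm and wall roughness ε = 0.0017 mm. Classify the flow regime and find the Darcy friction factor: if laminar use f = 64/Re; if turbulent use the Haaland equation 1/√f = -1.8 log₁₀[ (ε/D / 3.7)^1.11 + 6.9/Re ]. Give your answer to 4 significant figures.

Re = ρVD/μ = 817.1·3.125·0.0148/0.00177 = 2.135e+04.
Re > 4000 → turbulent. ε/D = 1.7e-06/0.0148 = 0.000115; Haaland: 1/√f = -1.8 log₁₀[9.91e-06 + 0.000323] = 6.259, so f = 0.02552.

f ≈ 0.02552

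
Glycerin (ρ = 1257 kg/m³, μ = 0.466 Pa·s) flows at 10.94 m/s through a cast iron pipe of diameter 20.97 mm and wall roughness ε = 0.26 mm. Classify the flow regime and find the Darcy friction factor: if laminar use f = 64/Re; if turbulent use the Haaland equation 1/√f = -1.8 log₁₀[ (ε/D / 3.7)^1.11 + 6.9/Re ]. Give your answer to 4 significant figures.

Re = ρVD/μ = 1257·10.94·0.02097/0.466 = 618.8.
Re < 2300 → laminar, so f = 64/Re = 0.1034 (roughness is irrelevant in laminar flow).

f ≈ 0.1034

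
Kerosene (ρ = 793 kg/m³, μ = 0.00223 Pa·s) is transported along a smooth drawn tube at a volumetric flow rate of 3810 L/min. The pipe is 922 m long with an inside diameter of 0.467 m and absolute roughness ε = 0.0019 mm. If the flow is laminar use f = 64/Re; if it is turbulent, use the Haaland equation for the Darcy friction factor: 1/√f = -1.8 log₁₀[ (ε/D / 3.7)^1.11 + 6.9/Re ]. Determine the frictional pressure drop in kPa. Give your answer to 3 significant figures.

Q = 3810 L/min = 3810/60000 = 0.0635 m³/s.
Cross-sectional area A = πD²/4 = π(0.467)²/4 = 0.1713 m²; mean velocity V = Q/A = 0.0635/0.1713 = 0.3707 m/s.
Reynolds number Re = ρVD/μ = 793 · 0.3707 · 0.467 / 0.00223 = 6.157e+04.
Re > 4000 → turbulent. Relative roughness ε/D = 1.9e-06/0.467 = 4.07e-06. Haaland: 1/√f = -1.8 log₁₀[(4.07e-06/3.7)^1.11 + 6.9/6.157e+04] = -1.8 log₁₀[2.43e-07 + 0.000112] = 7.109, so f = 0.01979.
Darcy-Weisbach: ΔP = f(L/D)(ρV²/2) = 0.01979·(922/0.467)·(793·0.3707²/2) = 0.01979·1974·54.49 = 2129 Pa.
ΔP = 2129 Pa = 2.13 kPa.

ΔP ≈ 2.13 kPa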